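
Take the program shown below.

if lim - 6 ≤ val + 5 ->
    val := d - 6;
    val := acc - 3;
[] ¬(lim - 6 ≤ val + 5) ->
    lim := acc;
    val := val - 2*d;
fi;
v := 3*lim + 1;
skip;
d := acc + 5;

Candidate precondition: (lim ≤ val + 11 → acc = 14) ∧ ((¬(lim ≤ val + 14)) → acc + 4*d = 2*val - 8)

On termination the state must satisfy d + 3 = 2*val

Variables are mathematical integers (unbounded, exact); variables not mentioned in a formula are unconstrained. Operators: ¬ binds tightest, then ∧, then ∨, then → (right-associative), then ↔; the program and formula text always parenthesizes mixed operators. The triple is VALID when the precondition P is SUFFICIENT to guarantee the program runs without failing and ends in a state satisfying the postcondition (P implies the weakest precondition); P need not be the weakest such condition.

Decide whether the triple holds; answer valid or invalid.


Working backward. After the program, the postcondition d + 3 = 2*val must hold; in canonical form it is d = 2*val - 3.
Before d := acc + 5: acc = 2*val - 8
Before skip: acc = 2*val - 8
Before v := 3*lim + 1: acc = 2*val - 8
Then branch requires acc = 14; else branch requires acc + 4*d = 2*val - 8.
Before the if: (lim ≤ val + 11 → acc = 14) ∧ ((¬(lim ≤ val + 11)) → acc + 4*d = 2*val - 8)
The weakest precondition is (lim ≤ val + 11 → acc = 14) ∧ ((¬(lim ≤ val + 11)) → acc + 4*d = 2*val - 8).
Check whether (lim ≤ val + 11 → acc = 14) ∧ ((¬(lim ≤ val + 14)) → acc + 4*d = 2*val - 8) implies it.
Countermodel: at the initial state acc = -31, d = 0, lim = 0, val = -12, the precondition holds but the weakest precondition fails.
Answer: invalid


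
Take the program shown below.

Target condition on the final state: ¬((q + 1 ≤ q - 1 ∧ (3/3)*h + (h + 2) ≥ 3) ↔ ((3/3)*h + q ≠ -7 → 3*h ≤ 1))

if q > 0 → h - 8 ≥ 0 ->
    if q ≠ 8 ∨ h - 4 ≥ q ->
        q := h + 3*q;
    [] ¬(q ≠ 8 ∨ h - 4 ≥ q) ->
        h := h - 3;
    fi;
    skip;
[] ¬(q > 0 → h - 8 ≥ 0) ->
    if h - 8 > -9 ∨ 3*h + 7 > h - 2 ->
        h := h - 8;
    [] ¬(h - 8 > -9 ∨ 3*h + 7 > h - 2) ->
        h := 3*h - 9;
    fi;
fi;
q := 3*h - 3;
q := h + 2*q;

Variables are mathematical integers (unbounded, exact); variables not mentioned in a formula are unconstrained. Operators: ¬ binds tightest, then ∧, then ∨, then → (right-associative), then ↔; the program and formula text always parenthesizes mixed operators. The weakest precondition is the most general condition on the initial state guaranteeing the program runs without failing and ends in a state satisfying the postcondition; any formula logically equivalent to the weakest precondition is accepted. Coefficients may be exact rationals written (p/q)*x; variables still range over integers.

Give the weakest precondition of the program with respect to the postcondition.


Working backward. After the program, the postcondition ¬((q + 1 ≤ q - 1 ∧ (3/3)*h + (h + 2) ≥ 3) ↔ ((3/3)*h + q ≠ -7 → 3*h ≤ 1)) must hold; in canonical form it is h + q ≠ -7 → 3*h ≤ 1.
Before q := h + 2*q: 2*h + 2*q ≠ -7 → 3*h ≤ 1
Before q := 3*h - 3: 8*h ≠ -1 → 3*h ≤ 1
Then branch requires ((q ≠ 8 ∨ h ≥ q + 4) → (8*h ≠ -1 → 3*h ≤ 1)) ∧ ((¬(q ≠ 8 ∨ h ≥ q + 4)) → (8*h ≠ 23 → 3*h ≤ 10)); else branch requires ((h > -1 ∨ 2*h > -9) → (8*h ≠ 63 → 3*h ≤ 25)) ∧ ((¬(h > -1 ∨ 2*h > -9)) → (24*h ≠ 71 → 9*h ≤ 28)).
Before the if: ((q > 0 → h ≥ 8) → (((q ≠ 8 ∨ h ≥ q + 4) → (8*h ≠ -1 → 3*h ≤ 1)) ∧ ((¬(q ≠ 8 ∨ h ≥ q + 4)) → (8*h ≠ 23 → 3*h ≤ 10)))) ∧ ((¬(q > 0 → h ≥ 8)) → (((h > -1 ∨ 2*h > -9) → (8*h ≠ 63 → 3*h ≤ 25)) ∧ ((¬(h > -1 ∨ 2*h > -9)) → (24*h ≠ 71 → 9*h ≤ 28))))
Answer: WP = ((q > 0 → h ≥ 8) → (((q ≠ 8 ∨ h ≥ q + 4) → (8*h ≠ -1 → 3*h ≤ 1)) ∧ ((¬(q ≠ 8 ∨ h ≥ q + 4)) → (8*h ≠ 23 → 3*h ≤ 10)))) ∧ ((¬(q > 0 → h ≥ 8)) → (((h > -1 ∨ 2*h > -9) → (8*h ≠ 63 → 3*h ≤ 25)) ∧ ((¬(h > -1 ∨ 2*h > -9)) → (24*h ≠ 71 → 9*h ≤ 28))))


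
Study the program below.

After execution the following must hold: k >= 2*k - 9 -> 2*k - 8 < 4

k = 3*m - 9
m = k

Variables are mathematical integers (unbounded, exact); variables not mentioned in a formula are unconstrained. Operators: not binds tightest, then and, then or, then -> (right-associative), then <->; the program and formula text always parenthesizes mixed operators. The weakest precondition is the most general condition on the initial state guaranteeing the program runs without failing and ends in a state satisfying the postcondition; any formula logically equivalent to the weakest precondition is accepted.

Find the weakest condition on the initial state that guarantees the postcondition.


Working backward. After the program, the postcondition k >= 2*k - 9 -> 2*k - 8 < 4 must hold; in canonical form it is k <= 9 -> 2*k < 12.
Before m := k: k <= 9 -> 2*k < 12
Before k := 3*m - 9: 3*m <= 18 -> 6*m < 30
Answer: WP = 3*m <= 18 -> 6*m < 30


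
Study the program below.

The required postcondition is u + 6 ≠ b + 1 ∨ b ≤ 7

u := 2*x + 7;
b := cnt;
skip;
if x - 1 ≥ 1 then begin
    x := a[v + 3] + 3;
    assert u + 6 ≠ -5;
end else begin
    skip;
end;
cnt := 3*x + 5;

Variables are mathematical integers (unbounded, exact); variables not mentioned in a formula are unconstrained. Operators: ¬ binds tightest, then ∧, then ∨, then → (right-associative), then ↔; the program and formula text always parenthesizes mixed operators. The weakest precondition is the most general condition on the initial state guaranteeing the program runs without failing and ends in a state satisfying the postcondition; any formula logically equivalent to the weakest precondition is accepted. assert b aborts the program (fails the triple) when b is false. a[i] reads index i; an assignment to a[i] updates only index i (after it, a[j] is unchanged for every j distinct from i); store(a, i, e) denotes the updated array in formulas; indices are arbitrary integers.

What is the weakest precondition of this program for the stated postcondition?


Working backward. After the program, the postcondition u + 6 ≠ b + 1 ∨ b ≤ 7 must hold; in canonical form it is u ≠ b - 5 ∨ b ≤ 7.
Before cnt := 3*x + 5: u ≠ b - 5 ∨ b ≤ 7
Then branch requires u ≠ -11 ∧ (u ≠ b - 5 ∨ b ≤ 7); else branch requires u ≠ b - 5 ∨ b ≤ 7.
Before the if: (x ≥ 2 → (u ≠ -11 ∧ (u ≠ b - 5 ∨ b ≤ 7))) ∧ ((¬(x ≥ 2)) → (u ≠ b - 5 ∨ b ≤ 7))
Before skip: (x ≥ 2 → (u ≠ -11 ∧ (u ≠ b - 5 ∨ b ≤ 7))) ∧ ((¬(x ≥ 2)) → (u ≠ b - 5 ∨ b ≤ 7))
Before b := cnt: (x ≥ 2 → (u ≠ -11 ∧ (u ≠ cnt - 5 ∨ cnt ≤ 7))) ∧ ((¬(x ≥ 2)) → (u ≠ cnt - 5 ∨ cnt ≤ 7))
Before u := 2*x + 7: (x ≥ 2 → (2*x ≠ -18 ∧ (2*x ≠ cnt - 12 ∨ cnt ≤ 7))) ∧ ((¬(x ≥ 2)) → (2*x ≠ cnt - 12 ∨ cnt ≤ 7))
Answer: WP = (x ≥ 2 → (2*x ≠ -18 ∧ (2*x ≠ cnt - 12 ∨ cnt ≤ 7))) ∧ ((¬(x ≥ 2)) → (2*x ≠ cnt - 12 ∨ cnt ≤ 7))


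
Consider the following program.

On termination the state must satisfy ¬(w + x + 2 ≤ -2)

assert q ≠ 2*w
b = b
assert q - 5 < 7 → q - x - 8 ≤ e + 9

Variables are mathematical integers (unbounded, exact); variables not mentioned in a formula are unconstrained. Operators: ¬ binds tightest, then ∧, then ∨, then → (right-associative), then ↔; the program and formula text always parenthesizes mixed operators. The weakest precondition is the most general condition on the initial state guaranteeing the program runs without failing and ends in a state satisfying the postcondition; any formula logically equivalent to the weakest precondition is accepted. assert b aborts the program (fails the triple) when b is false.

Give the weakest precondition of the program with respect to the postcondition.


Working backward. After the program, the postcondition ¬(w + x + 2 ≤ -2) must hold; in canonical form it is ¬(w + x ≤ -4).
Before assert q - 5 < 7 → q - x - 8 ≤ e + 9: (q < 12 → q ≤ e + x + 17) ∧ (¬(w + x ≤ -4))
Before b := b: (q < 12 → q ≤ e + x + 17) ∧ (¬(w + x ≤ -4))
Before assert q ≠ 2*w: q ≠ 2*w ∧ (q < 12 → q ≤ e + x + 17) ∧ (¬(w + x ≤ -4))
Answer: WP = q ≠ 2*w ∧ (q < 12 → q ≤ e + x + 17) ∧ (¬(w + x ≤ -4))


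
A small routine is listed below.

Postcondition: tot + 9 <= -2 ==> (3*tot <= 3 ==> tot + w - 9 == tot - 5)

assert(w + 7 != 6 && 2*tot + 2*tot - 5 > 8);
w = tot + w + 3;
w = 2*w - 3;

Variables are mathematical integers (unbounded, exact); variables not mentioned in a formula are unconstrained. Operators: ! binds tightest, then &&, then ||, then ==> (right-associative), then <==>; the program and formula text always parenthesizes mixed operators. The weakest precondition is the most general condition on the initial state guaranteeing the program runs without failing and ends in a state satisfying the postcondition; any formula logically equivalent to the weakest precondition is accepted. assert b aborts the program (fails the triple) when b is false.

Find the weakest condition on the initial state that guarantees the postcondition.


Working backward. After the program, the postcondition tot + 9 <= -2 ==> (3*tot <= 3 ==> tot + w - 9 == tot - 5) must hold; in canonical form it is tot <= -11 ==> (3*tot <= 3 ==> w == 4).
Before w := 2*w - 3: tot <= -11 ==> (3*tot <= 3 ==> 2*w == 7)
Before w := tot + w + 3: tot <= -11 ==> (3*tot <= 3 ==> 2*tot + 2*w == 1)
Before assert w + 7 != 6 && 2*tot + 2*tot - 5 > 8: w != -1 && 4*tot > 13 && (tot <= -11 ==> (3*tot <= 3 ==> 2*tot + 2*w == 1))
Answer: WP = w != -1 && 4*tot > 13 && (tot <= -11 ==> (3*tot <= 3 ==> 2*tot + 2*w == 1))


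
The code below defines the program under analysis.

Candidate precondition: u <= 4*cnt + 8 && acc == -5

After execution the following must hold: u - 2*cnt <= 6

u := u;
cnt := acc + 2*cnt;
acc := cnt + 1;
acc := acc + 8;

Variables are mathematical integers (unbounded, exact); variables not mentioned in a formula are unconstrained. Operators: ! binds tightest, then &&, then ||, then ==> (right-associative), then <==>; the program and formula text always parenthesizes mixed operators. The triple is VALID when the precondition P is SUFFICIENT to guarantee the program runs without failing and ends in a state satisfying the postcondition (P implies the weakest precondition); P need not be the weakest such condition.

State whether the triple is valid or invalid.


Working backward. After the program, the postcondition u - 2*cnt <= 6 must hold; in canonical form it is u <= 2*cnt + 6.
Before acc := acc + 8: u <= 2*cnt + 6
Before acc := cnt + 1: u <= 2*cnt + 6
Before cnt := acc + 2*cnt: u <= 2*acc + 4*cnt + 6
Before u := u: u <= 2*acc + 4*cnt + 6
The weakest precondition is u <= 2*acc + 4*cnt + 6.
Check whether u <= 4*cnt + 8 && acc == -5 implies it.
Countermodel: at the initial state acc = -5, cnt = 0, u = 0, the precondition holds but the weakest precondition fails.
Answer: invalid


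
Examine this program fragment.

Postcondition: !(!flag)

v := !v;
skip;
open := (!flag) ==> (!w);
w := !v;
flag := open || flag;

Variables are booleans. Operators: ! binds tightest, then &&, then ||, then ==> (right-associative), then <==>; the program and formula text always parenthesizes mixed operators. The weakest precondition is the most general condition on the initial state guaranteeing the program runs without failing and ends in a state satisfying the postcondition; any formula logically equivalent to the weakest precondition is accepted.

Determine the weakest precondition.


Working backward. After the program, the postcondition !(!flag) must hold; in canonical form it is flag.
Before flag := open || flag: open || flag
Before w := !v: open || flag
Before open := (!flag) ==> (!w): ((!flag) ==> (!w)) || flag
Before skip: ((!flag) ==> (!w)) || flag
Before v := !v: ((!flag) ==> (!w)) || flag
Answer: WP = ((!flag) ==> (!w)) || flag


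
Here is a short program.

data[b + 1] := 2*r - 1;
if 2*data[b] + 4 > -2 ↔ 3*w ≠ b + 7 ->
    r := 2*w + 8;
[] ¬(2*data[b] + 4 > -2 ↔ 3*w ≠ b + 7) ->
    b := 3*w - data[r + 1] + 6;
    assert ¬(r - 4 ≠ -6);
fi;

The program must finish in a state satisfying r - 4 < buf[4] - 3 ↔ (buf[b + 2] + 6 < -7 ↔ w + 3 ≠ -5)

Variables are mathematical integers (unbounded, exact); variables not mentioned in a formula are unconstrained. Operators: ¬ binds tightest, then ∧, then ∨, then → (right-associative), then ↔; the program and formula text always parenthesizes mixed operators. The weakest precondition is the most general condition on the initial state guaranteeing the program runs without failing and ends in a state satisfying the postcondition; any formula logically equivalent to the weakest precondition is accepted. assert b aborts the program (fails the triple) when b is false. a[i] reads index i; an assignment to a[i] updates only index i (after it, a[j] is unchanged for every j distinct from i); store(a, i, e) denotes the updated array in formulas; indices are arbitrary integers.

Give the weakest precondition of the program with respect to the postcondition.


Working backward. After the program, the postcondition r - 4 < buf[4] - 3 ↔ (buf[b + 2] + 6 < -7 ↔ w + 3 ≠ -5) must hold; in canonical form it is r < buf[4] + 1 ↔ (buf[b + 2] < -13 ↔ w ≠ -8).
Then branch requires 2*w < buf[4] - 7 ↔ (buf[b + 2] < -13 ↔ w ≠ -8); else branch requires (¬(r ≠ -2)) ∧ (r < buf[4] + 1 ↔ (buf[-data[r + 1] + 3*w + 8] < -13 ↔ w ≠ -8)).
Before the if: ((2*data[b] > -6 ↔ 3*w ≠ b + 7) → (2*w < buf[4] - 7 ↔ (buf[b + 2] < -13 ↔ w ≠ -8))) ∧ ((¬(2*data[b] > -6 ↔ 3*w ≠ b + 7)) → ((¬(r ≠ -2)) ∧ (r < buf[4] + 1 ↔ (buf[-data[r + 1] + 3*w + 8] < -13 ↔ w ≠ -8))))
Before data[b + 1] := 2*r - 1: ((2*store(data, b + 1, 2*r - 1)[b] > -6 ↔ 3*w ≠ b + 7) → (2*w < buf[4] - 7 ↔ (buf[b + 2] < -13 ↔ w ≠ -8))) ∧ ((¬(2*store(data, b + 1, 2*r - 1)[b] > -6 ↔ 3*w ≠ b + 7)) → ((¬(r ≠ -2)) ∧ (r < buf[4] + 1 ↔ (buf[-store(data, b + 1, 2*r - 1)[r + 1] + 3*w + 8] < -13 ↔ w ≠ -8))))
Answer: WP = ((2*store(data, b + 1, 2*r - 1)[b] > -6 ↔ 3*w ≠ b + 7) → (2*w < buf[4] - 7 ↔ (buf[b + 2] < -13 ↔ w ≠ -8))) ∧ ((¬(2*store(data, b + 1, 2*r - 1)[b] > -6 ↔ 3*w ≠ b + 7)) → ((¬(r ≠ -2)) ∧ (r < buf[4] + 1 ↔ (buf[-store(data, b + 1, 2*r - 1)[r + 1] + 3*w + 8] < -13 ↔ w ≠ -8))))


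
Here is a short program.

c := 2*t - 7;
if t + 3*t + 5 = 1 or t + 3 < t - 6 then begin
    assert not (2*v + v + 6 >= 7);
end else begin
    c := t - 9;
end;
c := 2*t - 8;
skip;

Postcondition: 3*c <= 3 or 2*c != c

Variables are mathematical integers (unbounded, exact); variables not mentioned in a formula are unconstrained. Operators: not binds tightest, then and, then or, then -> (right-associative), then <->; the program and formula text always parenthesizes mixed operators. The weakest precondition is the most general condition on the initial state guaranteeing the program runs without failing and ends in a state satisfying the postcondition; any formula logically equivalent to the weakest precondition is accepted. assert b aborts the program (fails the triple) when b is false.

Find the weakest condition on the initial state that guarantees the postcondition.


Working backward. After the program, the postcondition 3*c <= 3 or 2*c != c must hold; in canonical form it is 3*c <= 3 or c != 0.
Before skip: 3*c <= 3 or c != 0
Before c := 2*t - 8: 6*t <= 27 or 2*t != 8
Then branch requires (not (3*v >= 1)) and (6*t <= 27 or 2*t != 8); else branch requires 6*t <= 27 or 2*t != 8.
Before the if: (4*t = -4 -> ((not (3*v >= 1)) and (6*t <= 27 or 2*t != 8))) and ((not (4*t = -4)) -> (6*t <= 27 or 2*t != 8))
Before c := 2*t - 7: (4*t = -4 -> ((not (3*v >= 1)) and (6*t <= 27 or 2*t != 8))) and ((not (4*t = -4)) -> (6*t <= 27 or 2*t != 8))
Answer: WP = (4*t = -4 -> ((not (3*v >= 1)) and (6*t <= 27 or 2*t != 8))) and ((not (4*t = -4)) -> (6*t <= 27 or 2*t != 8))


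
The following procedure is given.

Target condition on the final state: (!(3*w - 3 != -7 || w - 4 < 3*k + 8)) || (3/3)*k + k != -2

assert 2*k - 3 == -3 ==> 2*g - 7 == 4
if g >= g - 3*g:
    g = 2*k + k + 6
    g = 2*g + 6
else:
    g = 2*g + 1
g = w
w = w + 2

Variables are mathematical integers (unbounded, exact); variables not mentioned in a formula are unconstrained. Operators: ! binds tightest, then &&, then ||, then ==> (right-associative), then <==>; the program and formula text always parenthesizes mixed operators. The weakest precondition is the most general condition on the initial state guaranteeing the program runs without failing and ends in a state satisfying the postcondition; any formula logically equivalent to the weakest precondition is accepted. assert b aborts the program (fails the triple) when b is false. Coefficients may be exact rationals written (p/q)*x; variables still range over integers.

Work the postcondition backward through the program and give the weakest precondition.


Working backward. After the program, the postcondition (!(3*w - 3 != -7 || w - 4 < 3*k + 8)) || (3/3)*k + k != -2 must hold; in canonical form it is (!(3*w != -4 || w < 3*k + 12)) || 2*k != -2.
Before w := w + 2: (!(3*w != -10 || w < 3*k + 10)) || 2*k != -2
Before g := w: (!(3*w != -10 || w < 3*k + 10)) || 2*k != -2
Then branch requires (!(3*w != -10 || w < 3*k + 10)) || 2*k != -2; else branch requires (!(3*w != -10 || w < 3*k + 10)) || 2*k != -2.
Before the if: (3*g >= 0 ==> ((!(3*w != -10 || w < 3*k + 10)) || 2*k != -2)) && ((!(3*g >= 0)) ==> ((!(3*w != -10 || w < 3*k + 10)) || 2*k != -2))
Before assert 2*k - 3 == -3 ==> 2*g - 7 == 4: (2*k == 0 ==> 2*g == 11) && (3*g >= 0 ==> ((!(3*w != -10 || w < 3*k + 10)) || 2*k != -2)) && ((!(3*g >= 0)) ==> ((!(3*w != -10 || w < 3*k + 10)) || 2*k != -2))
Answer: WP = (2*k == 0 ==> 2*g == 11) && (3*g >= 0 ==> ((!(3*w != -10 || w < 3*k + 10)) || 2*k != -2)) && ((!(3*g >= 0)) ==> ((!(3*w != -10 || w < 3*k + 10)) || 2*k != -2))


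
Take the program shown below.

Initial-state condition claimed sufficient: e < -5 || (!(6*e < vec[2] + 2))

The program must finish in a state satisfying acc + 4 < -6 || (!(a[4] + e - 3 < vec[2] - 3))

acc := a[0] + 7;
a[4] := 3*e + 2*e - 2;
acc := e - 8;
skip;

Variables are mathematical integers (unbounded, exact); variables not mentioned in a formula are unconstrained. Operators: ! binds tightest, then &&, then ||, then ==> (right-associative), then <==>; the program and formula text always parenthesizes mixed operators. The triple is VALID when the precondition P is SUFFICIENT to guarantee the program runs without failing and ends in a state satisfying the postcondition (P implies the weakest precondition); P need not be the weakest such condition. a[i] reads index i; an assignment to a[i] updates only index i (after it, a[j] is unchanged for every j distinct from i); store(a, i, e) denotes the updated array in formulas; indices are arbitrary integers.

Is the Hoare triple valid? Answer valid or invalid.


Working backward. After the program, the postcondition acc + 4 < -6 || (!(a[4] + e - 3 < vec[2] - 3)) must hold; in canonical form it is acc < -10 || (!(a[4] + e < vec[2])).
Before skip: acc < -10 || (!(a[4] + e < vec[2]))
Before acc := e - 8: e < -2 || (!(a[4] + e < vec[2]))
Before a[4] := 3*e + 2*e - 2: e < -2 || (!(6*e < vec[2] + 2))
Before acc := a[0] + 7: e < -2 || (!(6*e < vec[2] + 2))
The weakest precondition is e < -2 || (!(6*e < vec[2] + 2)).
Check whether e < -5 || (!(6*e < vec[2] + 2)) implies it.
Every state satisfying the precondition satisfies the weakest precondition: the implication holds.
Answer: valid


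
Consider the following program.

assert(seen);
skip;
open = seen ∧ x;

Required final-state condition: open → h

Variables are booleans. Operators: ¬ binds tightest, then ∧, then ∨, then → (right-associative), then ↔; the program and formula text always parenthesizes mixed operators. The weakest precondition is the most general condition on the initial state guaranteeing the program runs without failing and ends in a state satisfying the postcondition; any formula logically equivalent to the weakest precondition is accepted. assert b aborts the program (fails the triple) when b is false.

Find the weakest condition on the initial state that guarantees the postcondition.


Working backward. After the program, open → h must hold.
Before open := seen ∧ x: (seen ∧ x) → h
Before skip: (seen ∧ x) → h
Before assert seen: seen ∧ ((seen ∧ x) → h)
Answer: WP = seen ∧ ((seen ∧ x) → h)


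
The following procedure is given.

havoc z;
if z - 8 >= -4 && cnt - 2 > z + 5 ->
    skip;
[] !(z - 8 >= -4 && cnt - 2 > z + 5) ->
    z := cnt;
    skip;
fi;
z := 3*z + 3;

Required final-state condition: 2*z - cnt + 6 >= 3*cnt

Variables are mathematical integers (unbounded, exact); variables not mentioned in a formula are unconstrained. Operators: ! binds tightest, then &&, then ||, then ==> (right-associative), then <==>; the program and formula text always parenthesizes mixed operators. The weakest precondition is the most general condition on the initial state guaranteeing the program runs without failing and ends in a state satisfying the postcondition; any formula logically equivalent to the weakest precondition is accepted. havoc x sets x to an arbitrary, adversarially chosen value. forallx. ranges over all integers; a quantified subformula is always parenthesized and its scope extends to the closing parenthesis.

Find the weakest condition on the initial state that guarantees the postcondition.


Working backward. After the program, the postcondition 2*z - cnt + 6 >= 3*cnt must hold; in canonical form it is 2*z >= 4*cnt - 6.
Before z := 3*z + 3: 6*z >= 4*cnt - 12
Then branch requires 6*z >= 4*cnt - 12; else branch requires 2*cnt >= -12.
Before the if: ((z >= 4 && cnt > z + 7) ==> 6*z >= 4*cnt - 12) && ((!(z >= 4 && cnt > z + 7)) ==> 2*cnt >= -12)
Before havoc z: forall z_1. (((z_1 >= 4 && cnt > z_1 + 7) ==> 6*z_1 >= 4*cnt - 12) && ((!(z_1 >= 4 && cnt > z_1 + 7)) ==> 2*cnt >= -12))
Answer: WP = forall z_1. (((z_1 >= 4 && cnt > z_1 + 7) ==> 6*z_1 >= 4*cnt - 12) && ((!(z_1 >= 4 && cnt > z_1 + 7)) ==> 2*cnt >= -12))


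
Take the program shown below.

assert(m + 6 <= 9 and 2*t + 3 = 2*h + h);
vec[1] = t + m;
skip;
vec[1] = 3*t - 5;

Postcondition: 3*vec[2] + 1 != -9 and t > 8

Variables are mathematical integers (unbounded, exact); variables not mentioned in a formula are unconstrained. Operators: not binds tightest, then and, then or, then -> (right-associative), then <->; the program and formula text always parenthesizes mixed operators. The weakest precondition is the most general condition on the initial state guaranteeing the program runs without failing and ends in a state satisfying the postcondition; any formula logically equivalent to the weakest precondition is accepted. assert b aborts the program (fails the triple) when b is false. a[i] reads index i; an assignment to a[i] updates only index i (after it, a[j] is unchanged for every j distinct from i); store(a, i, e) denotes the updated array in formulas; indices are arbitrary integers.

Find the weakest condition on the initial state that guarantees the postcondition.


Working backward. After the program, the postcondition 3*vec[2] + 1 != -9 and t > 8 must hold; in canonical form it is 3*vec[2] != -10 and t > 8.
Before vec[1] := 3*t - 5: 3*vec[2] != -10 and t > 8
Before skip: 3*vec[2] != -10 and t > 8
Before vec[1] := t + m: 3*vec[2] != -10 and t > 8
Before assert m + 6 <= 9 and 2*t + 3 = 2*h + h: m <= 3 and 2*t = 3*h - 3 and 3*vec[2] != -10 and t > 8
Answer: WP = m <= 3 and 2*t = 3*h - 3 and 3*vec[2] != -10 and t > 8


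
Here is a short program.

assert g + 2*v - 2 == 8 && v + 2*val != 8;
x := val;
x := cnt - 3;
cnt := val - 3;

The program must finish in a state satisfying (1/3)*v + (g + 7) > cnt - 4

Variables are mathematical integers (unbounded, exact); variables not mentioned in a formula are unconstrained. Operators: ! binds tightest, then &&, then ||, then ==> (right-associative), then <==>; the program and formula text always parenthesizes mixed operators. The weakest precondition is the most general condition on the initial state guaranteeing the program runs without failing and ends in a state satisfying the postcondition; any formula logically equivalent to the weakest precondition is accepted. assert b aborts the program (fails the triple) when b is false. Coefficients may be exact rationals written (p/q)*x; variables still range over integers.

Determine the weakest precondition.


Working backward. After the program, the postcondition (1/3)*v + (g + 7) > cnt - 4 must hold; in canonical form it is g + (1/3)*v > cnt - 11.
Before cnt := val - 3: g + (1/3)*v > val - 14
Before x := cnt - 3: g + (1/3)*v > val - 14
Before x := val: g + (1/3)*v > val - 14
Before assert g + 2*v - 2 == 8 && v + 2*val != 8: g + 2*v == 10 && v + 2*val != 8 && g + (1/3)*v > val - 14
Answer: WP = g + 2*v == 10 && v + 2*val != 8 && g + (1/3)*v > val - 14


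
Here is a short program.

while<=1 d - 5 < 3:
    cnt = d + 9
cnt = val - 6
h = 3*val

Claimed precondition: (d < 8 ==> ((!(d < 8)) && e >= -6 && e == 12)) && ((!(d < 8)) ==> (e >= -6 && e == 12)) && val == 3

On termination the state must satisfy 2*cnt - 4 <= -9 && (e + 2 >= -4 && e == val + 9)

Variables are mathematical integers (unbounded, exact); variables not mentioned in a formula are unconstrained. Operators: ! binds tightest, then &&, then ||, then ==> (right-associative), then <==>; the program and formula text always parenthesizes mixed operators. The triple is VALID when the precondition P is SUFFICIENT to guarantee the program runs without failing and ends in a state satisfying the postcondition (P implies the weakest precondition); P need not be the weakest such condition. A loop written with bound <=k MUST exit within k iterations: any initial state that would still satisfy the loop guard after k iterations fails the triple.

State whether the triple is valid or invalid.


Working backward. After the program, the postcondition 2*cnt - 4 <= -9 && (e + 2 >= -4 && e == val + 9) must hold; in canonical form it is 2*cnt <= -5 && e >= -6 && e == val + 9.
Before h := 3*val: 2*cnt <= -5 && e >= -6 && e == val + 9
Before cnt := val - 6: 2*val <= 7 && e >= -6 && e == val + 9
Before the loop (bound <=1), unroll the exhaustion recursion (WP_0 = exit-now case; WP_j = one more guarded iteration, up to j = 1):
  WP_0: (!(d < 8)) && 2*val <= 7 && e >= -6 && e == val + 9
  WP_1: (d < 8 ==> ((!(d < 8)) && 2*val <= 7 && e >= -6 && e == val + 9)) && ((!(d < 8)) ==> (2*val <= 7 && e >= -6 && e == val + 9))
So before the loop: (d < 8 ==> ((!(d < 8)) && 2*val <= 7 && e >= -6 && e == val + 9)) && ((!(d < 8)) ==> (2*val <= 7 && e >= -6 && e == val + 9))
The weakest precondition is (d < 8 ==> ((!(d < 8)) && 2*val <= 7 && e >= -6 && e == val + 9)) && ((!(d < 8)) ==> (2*val <= 7 && e >= -6 && e == val + 9)).
Check whether (d < 8 ==> ((!(d < 8)) && e >= -6 && e == 12)) && ((!(d < 8)) ==> (e >= -6 && e == 12)) && val == 3 implies it.
Every state satisfying the precondition satisfies the weakest precondition: the implication holds.
Answer: valid


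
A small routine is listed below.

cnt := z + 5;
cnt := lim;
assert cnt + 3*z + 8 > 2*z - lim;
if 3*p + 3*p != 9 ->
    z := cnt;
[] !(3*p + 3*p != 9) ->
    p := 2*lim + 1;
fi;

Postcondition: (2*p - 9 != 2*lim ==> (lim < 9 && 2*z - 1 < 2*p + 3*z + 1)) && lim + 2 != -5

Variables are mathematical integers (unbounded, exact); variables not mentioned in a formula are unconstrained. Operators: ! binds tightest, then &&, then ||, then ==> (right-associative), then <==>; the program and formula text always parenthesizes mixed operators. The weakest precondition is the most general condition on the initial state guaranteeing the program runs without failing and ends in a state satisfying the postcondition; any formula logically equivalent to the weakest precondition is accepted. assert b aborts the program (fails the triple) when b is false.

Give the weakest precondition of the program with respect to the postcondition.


Working backward. After the program, the postcondition (2*p - 9 != 2*lim ==> (lim < 9 && 2*z - 1 < 2*p + 3*z + 1)) && lim + 2 != -5 must hold; in canonical form it is (2*p != 2*lim + 9 ==> (lim < 9 && 2*p + z > -2)) && lim != -7.
Then branch requires (2*p != 2*lim + 9 ==> (lim < 9 && cnt + 2*p > -2)) && lim != -7; else branch requires (2*lim != 7 ==> (lim < 9 && 4*lim + z > -4)) && lim != -7.
Before the if: (6*p != 9 ==> ((2*p != 2*lim + 9 ==> (lim < 9 && cnt + 2*p > -2)) && lim != -7)) && ((!(6*p != 9)) ==> ((2*lim != 7 ==> (lim < 9 && 4*lim + z > -4)) && lim != -7))
Before assert cnt + 3*z + 8 > 2*z - lim: cnt + lim + z > -8 && (6*p != 9 ==> ((2*p != 2*lim + 9 ==> (lim < 9 && cnt + 2*p > -2)) && lim != -7)) && ((!(6*p != 9)) ==> ((2*lim != 7 ==> (lim < 9 && 4*lim + z > -4)) && lim != -7))
Before cnt := lim: 2*lim + z > -8 && (6*p != 9 ==> ((2*p != 2*lim + 9 ==> (lim < 9 && lim + 2*p > -2)) && lim != -7)) && ((!(6*p != 9)) ==> ((2*lim != 7 ==> (lim < 9 && 4*lim + z > -4)) && lim != -7))
Before cnt := z + 5: 2*lim + z > -8 && (6*p != 9 ==> ((2*p != 2*lim + 9 ==> (lim < 9 && lim + 2*p > -2)) && lim != -7)) && ((!(6*p != 9)) ==> ((2*lim != 7 ==> (lim < 9 && 4*lim + z > -4)) && lim != -7))
Answer: WP = 2*lim + z > -8 && (6*p != 9 ==> ((2*p != 2*lim + 9 ==> (lim < 9 && lim + 2*p > -2)) && lim != -7)) && ((!(6*p != 9)) ==> ((2*lim != 7 ==> (lim < 9 && 4*lim + z > -4)) && lim != -7))


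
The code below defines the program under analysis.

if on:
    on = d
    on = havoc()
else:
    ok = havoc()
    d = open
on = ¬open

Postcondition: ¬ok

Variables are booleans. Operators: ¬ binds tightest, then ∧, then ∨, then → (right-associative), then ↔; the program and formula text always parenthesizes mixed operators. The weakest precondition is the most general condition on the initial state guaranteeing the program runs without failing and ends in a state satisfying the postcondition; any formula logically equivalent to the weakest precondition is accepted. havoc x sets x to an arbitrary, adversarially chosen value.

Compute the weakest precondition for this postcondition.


Working backward. After the program, ¬ok must hold.
Before on := ¬open: ¬ok
Then branch requires ¬ok; else branch requires false.
Before the if: (on → (¬ok)) ∧ on
Answer: WP = (on → (¬ok)) ∧ on


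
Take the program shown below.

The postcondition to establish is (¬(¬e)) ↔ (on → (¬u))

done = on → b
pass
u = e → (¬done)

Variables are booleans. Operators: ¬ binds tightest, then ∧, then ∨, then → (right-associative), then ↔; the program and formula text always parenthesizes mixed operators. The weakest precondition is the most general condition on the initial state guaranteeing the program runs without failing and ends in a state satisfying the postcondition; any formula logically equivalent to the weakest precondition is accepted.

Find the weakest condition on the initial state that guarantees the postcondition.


Working backward. After the program, the postcondition (¬(¬e)) ↔ (on → (¬u)) must hold; in canonical form it is e ↔ (on → (¬u)).
Before u := e → (¬done): e ↔ (on → (¬(e → (¬done))))
Before skip: e ↔ (on → (¬(e → (¬done))))
Before done := on → b: e ↔ (on → (¬(e → (¬(on → b)))))
Answer: WP = e ↔ (on → (¬(e → (¬(on → b)))))


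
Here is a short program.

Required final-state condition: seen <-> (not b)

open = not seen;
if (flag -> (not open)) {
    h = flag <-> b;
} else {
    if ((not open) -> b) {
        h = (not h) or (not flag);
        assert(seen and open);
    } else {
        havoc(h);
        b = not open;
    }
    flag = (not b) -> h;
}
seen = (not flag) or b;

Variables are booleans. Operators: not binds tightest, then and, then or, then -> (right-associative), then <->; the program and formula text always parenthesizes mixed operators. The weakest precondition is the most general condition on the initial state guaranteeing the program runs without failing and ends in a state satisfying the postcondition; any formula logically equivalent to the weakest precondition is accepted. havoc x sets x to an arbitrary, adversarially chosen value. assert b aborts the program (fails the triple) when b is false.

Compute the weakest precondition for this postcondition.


Working backward. After the program, seen <-> (not b) must hold.
Before seen := (not flag) or b: ((not flag) or b) <-> (not b)
Then branch requires ((not flag) or b) <-> (not b); else branch requires (((not open) -> b) -> (seen and open and (((not ((not b) -> ((not h) or (not flag)))) or b) <-> (not b)))) and ((not ((not open) -> b)) -> (((not open) <-> open) and open)).
Before the if: ((flag -> (not open)) -> (((not flag) or b) <-> (not b))) and ((not (flag -> (not open))) -> ((((not open) -> b) -> (seen and open and (((not ((not b) -> ((not h) or (not flag)))) or b) <-> (not b)))) and ((not ((not open) -> b)) -> (((not open) <-> open) and open))))
Before open := not seen: ((flag -> seen) -> (((not flag) or b) <-> (not b))) and ((not (flag -> seen)) -> ((not (seen -> b)) and ((not (seen -> b)) -> ((seen <-> (not seen)) and (not seen)))))
Answer: WP = ((flag -> seen) -> (((not flag) or b) <-> (not b))) and ((not (flag -> seen)) -> ((not (seen -> b)) and ((not (seen -> b)) -> ((seen <-> (not seen)) and (not seen)))))


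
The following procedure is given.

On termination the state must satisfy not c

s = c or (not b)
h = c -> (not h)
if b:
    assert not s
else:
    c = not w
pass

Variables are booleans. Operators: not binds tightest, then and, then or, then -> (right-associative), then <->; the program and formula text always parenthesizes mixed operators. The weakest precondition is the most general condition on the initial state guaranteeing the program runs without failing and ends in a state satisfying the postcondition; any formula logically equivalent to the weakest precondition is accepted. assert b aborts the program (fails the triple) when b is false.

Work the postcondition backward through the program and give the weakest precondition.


Working backward. After the program, not c must hold.
Before skip: not c
Then branch requires (not s) and (not c); else branch requires w.
Before the if: (b -> ((not s) and (not c))) and ((not b) -> w)
Before h := c -> (not h): (b -> ((not s) and (not c))) and ((not b) -> w)
Before s := c or (not b): (b -> ((not (c or (not b))) and (not c))) and ((not b) -> w)
Answer: WP = (b -> ((not (c or (not b))) and (not c))) and ((not b) -> w)


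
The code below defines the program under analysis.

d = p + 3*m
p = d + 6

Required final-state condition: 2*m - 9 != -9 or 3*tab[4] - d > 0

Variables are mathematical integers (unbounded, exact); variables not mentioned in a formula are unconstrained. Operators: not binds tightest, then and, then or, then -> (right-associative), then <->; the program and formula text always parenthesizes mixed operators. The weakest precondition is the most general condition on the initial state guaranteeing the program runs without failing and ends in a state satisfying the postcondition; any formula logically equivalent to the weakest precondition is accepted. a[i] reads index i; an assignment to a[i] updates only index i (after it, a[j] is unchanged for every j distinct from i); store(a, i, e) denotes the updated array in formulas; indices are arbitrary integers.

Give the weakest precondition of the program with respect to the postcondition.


Working backward. After the program, the postcondition 2*m - 9 != -9 or 3*tab[4] - d > 0 must hold; in canonical form it is 2*m != 0 or 3*tab[4] > d.
Before p := d + 6: 2*m != 0 or 3*tab[4] > d
Before d := p + 3*m: 2*m != 0 or 3*tab[4] > 3*m + p
Answer: WP = 2*m != 0 or 3*tab[4] > 3*m + p


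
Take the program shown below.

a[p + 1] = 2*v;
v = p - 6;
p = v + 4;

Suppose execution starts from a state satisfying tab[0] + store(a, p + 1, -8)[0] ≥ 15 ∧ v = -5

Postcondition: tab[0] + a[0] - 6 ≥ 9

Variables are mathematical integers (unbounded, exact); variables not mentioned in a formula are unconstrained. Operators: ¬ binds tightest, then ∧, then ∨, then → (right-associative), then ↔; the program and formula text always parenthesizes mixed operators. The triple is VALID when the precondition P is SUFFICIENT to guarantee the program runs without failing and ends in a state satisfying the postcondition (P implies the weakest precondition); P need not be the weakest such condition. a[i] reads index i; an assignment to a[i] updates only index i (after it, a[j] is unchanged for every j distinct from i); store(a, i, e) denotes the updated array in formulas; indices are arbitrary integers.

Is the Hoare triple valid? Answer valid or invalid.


Working backward. After the program, the postcondition tab[0] + a[0] - 6 ≥ 9 must hold; in canonical form it is a[0] + tab[0] ≥ 15.
Before p := v + 4: a[0] + tab[0] ≥ 15
Before v := p - 6: a[0] + tab[0] ≥ 15
Before a[p + 1] := 2*v: tab[0] + store(a, p + 1, 2*v)[0] ≥ 15
The weakest precondition is tab[0] + store(a, p + 1, 2*v)[0] ≥ 15.
Check whether tab[0] + store(a, p + 1, -8)[0] ≥ 15 ∧ v = -5 implies it.
Countermodel: at the initial state a = {[0] = 2, elsewhere 2}, p = -1, tab = {[0] = 23, elsewhere 23}, v = -5, the precondition holds but the weakest precondition fails.
Answer: invalid


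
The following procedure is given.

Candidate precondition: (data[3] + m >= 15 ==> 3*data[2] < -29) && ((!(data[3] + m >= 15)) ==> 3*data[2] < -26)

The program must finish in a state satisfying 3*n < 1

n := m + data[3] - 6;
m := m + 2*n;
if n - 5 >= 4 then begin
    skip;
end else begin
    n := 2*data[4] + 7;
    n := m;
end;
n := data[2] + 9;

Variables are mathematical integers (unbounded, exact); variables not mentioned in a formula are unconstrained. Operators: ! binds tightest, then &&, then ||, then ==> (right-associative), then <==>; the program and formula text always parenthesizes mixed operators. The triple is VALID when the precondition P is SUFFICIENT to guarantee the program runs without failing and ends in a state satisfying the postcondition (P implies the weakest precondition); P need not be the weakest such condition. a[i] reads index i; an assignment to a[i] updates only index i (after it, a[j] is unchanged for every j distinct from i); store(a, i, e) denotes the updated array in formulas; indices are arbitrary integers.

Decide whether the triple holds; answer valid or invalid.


Working backward. After the program, 3*n < 1 must hold.
Before n := data[2] + 9: 3*data[2] < -26
Then branch requires 3*data[2] < -26; else branch requires 3*data[2] < -26.
Before the if: (n >= 9 ==> 3*data[2] < -26) && ((!(n >= 9)) ==> 3*data[2] < -26)
Before m := m + 2*n: (n >= 9 ==> 3*data[2] < -26) && ((!(n >= 9)) ==> 3*data[2] < -26)
Before n := m + data[3] - 6: (data[3] + m >= 15 ==> 3*data[2] < -26) && ((!(data[3] + m >= 15)) ==> 3*data[2] < -26)
The weakest precondition is (data[3] + m >= 15 ==> 3*data[2] < -26) && ((!(data[3] + m >= 15)) ==> 3*data[2] < -26).
Check whether (data[3] + m >= 15 ==> 3*data[2] < -29) && ((!(data[3] + m >= 15)) ==> 3*data[2] < -26) implies it.
Every state satisfying the precondition satisfies the weakest precondition: the implication holds.
Answer: valid


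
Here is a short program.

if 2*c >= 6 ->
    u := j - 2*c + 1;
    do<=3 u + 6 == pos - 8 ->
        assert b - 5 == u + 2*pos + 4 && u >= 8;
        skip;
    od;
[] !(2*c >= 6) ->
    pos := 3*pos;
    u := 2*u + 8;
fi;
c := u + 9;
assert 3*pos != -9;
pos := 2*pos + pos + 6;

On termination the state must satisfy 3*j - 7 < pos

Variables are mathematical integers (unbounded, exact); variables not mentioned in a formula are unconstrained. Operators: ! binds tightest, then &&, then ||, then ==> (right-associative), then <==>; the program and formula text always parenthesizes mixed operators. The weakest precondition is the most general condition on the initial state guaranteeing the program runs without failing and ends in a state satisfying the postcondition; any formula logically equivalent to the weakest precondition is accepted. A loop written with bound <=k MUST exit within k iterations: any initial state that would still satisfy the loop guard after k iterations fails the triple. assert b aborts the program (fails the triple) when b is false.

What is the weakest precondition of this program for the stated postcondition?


Working backward. After the program, the postcondition 3*j - 7 < pos must hold; in canonical form it is 3*j < pos + 7.
Before pos := 2*pos + pos + 6: 3*j < 3*pos + 13
Before assert 3*pos != -9: 3*pos != -9 && 3*j < 3*pos + 13
Before c := u + 9: 3*pos != -9 && 3*j < 3*pos + 13
Then branch requires (j == 2*c + pos - 15 ==> (b + 2*c == j + 2*pos + 10 && j >= 2*c + 7 && (j == 2*c + pos - 15 ==> (b + 2*c == j + 2*pos + 10 && j >= 2*c + 7 && (j == 2*c + pos - 15 ==> (b + 2*c == j + 2*pos + 10 && j >= 2*c + 7 && (!(j == 2*c + pos - 15)) && 3*pos != -9 && 3*j < 3*pos + 13)) && ((!(j == 2*c + pos - 15)) ==> (3*pos != -9 && 3*j < 3*pos + 13)))) && ((!(j == 2*c + pos - 15)) ==> (3*pos != -9 && 3*j < 3*pos + 13)))) && ((!(j == 2*c + pos - 15)) ==> (3*pos != -9 && 3*j < 3*pos + 13)); else branch requires 9*pos != -9 && 3*j < 9*pos + 13.
Before the if: (2*c >= 6 ==> ((j == 2*c + pos - 15 ==> (b + 2*c == j + 2*pos + 10 && j >= 2*c + 7 && (j == 2*c + pos - 15 ==> (b + 2*c == j + 2*pos + 10 && j >= 2*c + 7 && (j == 2*c + pos - 15 ==> (b + 2*c == j + 2*pos + 10 && j >= 2*c + 7 && (!(j == 2*c + pos - 15)) && 3*pos != -9 && 3*j < 3*pos + 13)) && ((!(j == 2*c + pos - 15)) ==> (3*pos != -9 && 3*j < 3*pos + 13)))) && ((!(j == 2*c + pos - 15)) ==> (3*pos != -9 && 3*j < 3*pos + 13)))) && ((!(j == 2*c + pos - 15)) ==> (3*pos != -9 && 3*j < 3*pos + 13)))) && ((!(2*c >= 6)) ==> (9*pos != -9 && 3*j < 9*pos + 13))
Answer: WP = (2*c >= 6 ==> ((j == 2*c + pos - 15 ==> (b + 2*c == j + 2*pos + 10 && j >= 2*c + 7 && (j == 2*c + pos - 15 ==> (b + 2*c == j + 2*pos + 10 && j >= 2*c + 7 && (j == 2*c + pos - 15 ==> (b + 2*c == j + 2*pos + 10 && j >= 2*c + 7 && (!(j == 2*c + pos - 15)) && 3*pos != -9 && 3*j < 3*pos + 13)) && ((!(j == 2*c + pos - 15)) ==> (3*pos != -9 && 3*j < 3*pos + 13)))) && ((!(j == 2*c + pos - 15)) ==> (3*pos != -9 && 3*j < 3*pos + 13)))) && ((!(j == 2*c + pos - 15)) ==> (3*pos != -9 && 3*j < 3*pos + 13)))) && ((!(2*c >= 6)) ==> (9*pos != -9 && 3*j < 9*pos + 13))
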